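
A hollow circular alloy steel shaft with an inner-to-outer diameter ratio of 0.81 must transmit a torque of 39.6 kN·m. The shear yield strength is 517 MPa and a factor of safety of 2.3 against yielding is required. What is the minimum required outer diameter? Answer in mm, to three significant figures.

τ_allow = 517/2.3 = 224.8 MPa.
For a hollow shaft τ = 16T/[πd_o³(1−k⁴)] with k = 0.81, so 1−k⁴ = 0.5695.
d_o³ = 16T/[π τ_allow (1−k⁴)] = 16×3.9600×10^7/(π×224.8×0.5695) = 1.575×10^6 mm³.
d_o = 116.4 mm.

d_o = 116 mm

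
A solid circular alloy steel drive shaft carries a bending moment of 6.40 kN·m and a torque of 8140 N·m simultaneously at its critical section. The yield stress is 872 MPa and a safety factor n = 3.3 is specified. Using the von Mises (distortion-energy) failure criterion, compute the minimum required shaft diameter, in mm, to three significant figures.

d = 71.6 mm

σ_allow = σ_y/n = 872/3.3 = 264.2 MPa.
For a solid shaft σ_b = 32M/(πd³) and τ = 16T/(πd³), so the von Mises stress is σ' = (16/πd³)·√(4M²+3T²).
√(4M²+3T²) = √(4×(6.400×10^6)² + 3×(8.140×10^6)²) = 1.904×10^7 N·mm.
d³ = 16×1.904×10^7/(π×264.2) = 367000 mm³.
d = 71.60 mm.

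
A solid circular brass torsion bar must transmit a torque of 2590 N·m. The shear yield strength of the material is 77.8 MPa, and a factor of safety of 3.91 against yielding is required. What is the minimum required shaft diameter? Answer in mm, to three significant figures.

Allowable shear stress τ_allow = 77.8/3.91 = 19.90 MPa.
For a solid shaft τ = 16T/(πd³), so d³ = 16T/(π τ_allow) = 16×2590000/(π×19.90) = 662900 mm³.
d = (662900)^(1/3) = 87.19 mm.

d = 87.2 mm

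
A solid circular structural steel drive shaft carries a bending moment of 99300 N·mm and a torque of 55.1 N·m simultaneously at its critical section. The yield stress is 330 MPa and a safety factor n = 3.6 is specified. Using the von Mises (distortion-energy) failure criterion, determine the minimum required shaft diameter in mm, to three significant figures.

d = 23.0 mm

σ_allow = σ_y/n = 330/3.6 = 91.67 MPa.
For a solid shaft σ_b = 32M/(πd³) and τ = 16T/(πd³), so the von Mises stress is σ' = (16/πd³)·√(4M²+3T²).
√(4M²+3T²) = √(4×(99300)² + 3×(55100)²) = 220300 N·mm.
d³ = 16×220300/(π×91.67) = 12240 mm³.
d = 23.05 mm.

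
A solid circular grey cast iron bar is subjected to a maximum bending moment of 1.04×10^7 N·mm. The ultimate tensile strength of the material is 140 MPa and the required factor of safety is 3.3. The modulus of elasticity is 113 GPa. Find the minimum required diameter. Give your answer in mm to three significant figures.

σ_allow = 140/3.3 = 42.42 MPa.
For a solid circular section σ = 32M/(πd³), so d³ = 32M/(π σ_allow) = 32×1.0400×10^7/(π×42.42) = 2.497×10^6 mm³.
d = 135.7 mm.

d = 136 mm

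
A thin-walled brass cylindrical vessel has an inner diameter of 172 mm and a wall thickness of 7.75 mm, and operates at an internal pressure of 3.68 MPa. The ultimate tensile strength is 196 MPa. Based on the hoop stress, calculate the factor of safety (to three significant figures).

σ_h = pD/(2t) = 3.68×172/(2×7.75) = 40.84 MPa.
n = 196/40.84 = 4.800.

n = 4.80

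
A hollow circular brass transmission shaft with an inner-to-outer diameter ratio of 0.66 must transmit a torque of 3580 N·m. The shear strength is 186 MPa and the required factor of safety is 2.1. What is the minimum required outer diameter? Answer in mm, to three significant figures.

d_o = 63.3 mm

τ_allow = 186/2.1 = 88.57 MPa.
For a hollow shaft τ = 16T/[πd_o³(1−k⁴)] with k = 0.66, so 1−k⁴ = 0.8103.
d_o³ = 16T/[π τ_allow (1−k⁴)] = 16×3580000/(π×88.57×0.8103) = 254100 mm³.
d_o = 63.34 mm.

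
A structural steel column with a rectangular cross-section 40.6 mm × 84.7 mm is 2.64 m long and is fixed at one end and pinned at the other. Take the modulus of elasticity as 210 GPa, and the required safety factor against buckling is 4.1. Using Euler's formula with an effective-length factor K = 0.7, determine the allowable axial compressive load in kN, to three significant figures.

P_allow = 69.9 kN

Buckling occurs about the weak axis: I_min = h·b³/12 = 84.7×40.6³/12 = 472400 mm⁴ (b = 40.6 mm is the smaller dimension).
Effective length L_e = KL = 0.7×2.64 m = 1848 mm.
Euler critical load P_cr = π²EI/L_e² = π²×210000×472400/1848² = 286700 N.
P_allow = P_cr/n = 286700/4.1 = 69920 N.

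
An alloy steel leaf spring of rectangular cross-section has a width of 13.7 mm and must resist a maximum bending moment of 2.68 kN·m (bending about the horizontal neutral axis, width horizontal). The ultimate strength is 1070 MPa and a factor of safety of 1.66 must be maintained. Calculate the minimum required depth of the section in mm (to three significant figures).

h = 42.7 mm

σ_allow = 1070/1.66 = 644.6 MPa.
For a rectangular section σ = 6M/(bh²), so h² = 6M/(b σ_allow) = 6×2680000/(13.7×644.6) = 1821 mm².
h = 42.67 mm.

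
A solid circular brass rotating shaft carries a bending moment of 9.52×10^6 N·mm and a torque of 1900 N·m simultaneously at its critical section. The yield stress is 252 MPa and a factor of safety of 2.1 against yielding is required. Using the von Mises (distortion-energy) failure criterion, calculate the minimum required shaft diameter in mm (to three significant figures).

σ_allow = σ_y/n = 252/2.1 = 120.0 MPa.
For a solid shaft σ_b = 32M/(πd³) and τ = 16T/(πd³), so the von Mises stress is σ' = (16/πd³)·√(4M²+3T²).
√(4M²+3T²) = √(4×(9.520×10^6)² + 3×(1.900×10^6)²) = 1.932×10^7 N·mm.
d³ = 16×1.932×10^7/(π×120.0) = 820100 mm³.
d = 93.60 mm.

d = 93.6 mm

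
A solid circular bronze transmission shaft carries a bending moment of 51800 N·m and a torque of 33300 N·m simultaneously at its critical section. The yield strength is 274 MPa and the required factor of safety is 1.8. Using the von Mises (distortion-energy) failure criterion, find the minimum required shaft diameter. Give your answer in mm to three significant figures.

d = 158 mm

σ_allow = σ_y/n = 274/1.8 = 152.2 MPa.
For a solid shaft σ_b = 32M/(πd³) and τ = 16T/(πd³), so the von Mises stress is σ' = (16/πd³)·√(4M²+3T²).
√(4M²+3T²) = √(4×(5.180×10^7)² + 3×(3.330×10^7)²) = 1.186×10^8 N·mm.
d³ = 16×1.186×10^8/(π×152.2) = 3.967×10^6 mm³.
d = 158.3 mm.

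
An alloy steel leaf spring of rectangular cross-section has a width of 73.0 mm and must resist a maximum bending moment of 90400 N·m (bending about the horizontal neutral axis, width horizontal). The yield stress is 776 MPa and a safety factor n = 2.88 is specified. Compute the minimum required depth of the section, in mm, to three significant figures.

σ_allow = 776/2.88 = 269.4 MPa.
For a rectangular section σ = 6M/(bh²), so h² = 6M/(b σ_allow) = 6×9.0400×10^7/(73.0×269.4) = 27580 mm².
h = 166.1 mm.

h = 166 mm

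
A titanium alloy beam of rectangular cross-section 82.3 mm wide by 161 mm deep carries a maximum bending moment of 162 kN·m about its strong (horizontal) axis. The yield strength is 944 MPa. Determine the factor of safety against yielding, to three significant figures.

n = 2.07

Section modulus S = bh²/6 = 82.3×161²/6 = 355500 mm³.
σ = M/S = 1.6200×10^8/355500 = 455.6 MPa.
n = 944/455.6 = 2.072.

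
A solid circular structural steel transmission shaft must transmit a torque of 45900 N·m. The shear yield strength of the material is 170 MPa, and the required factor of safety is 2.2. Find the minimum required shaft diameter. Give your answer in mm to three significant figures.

d = 145 mm

Allowable shear stress τ_allow = 170/2.2 = 77.27 MPa.
For a solid shaft τ = 16T/(πd³), so d³ = 16T/(π τ_allow) = 16×4.5900×10^7/(π×77.27) = 3.025×10^6 mm³.
d = (3.025×10^6)^(1/3) = 144.6 mm.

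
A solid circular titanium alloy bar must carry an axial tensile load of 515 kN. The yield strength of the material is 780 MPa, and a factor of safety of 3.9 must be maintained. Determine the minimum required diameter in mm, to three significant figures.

Allowable stress σ_allow = 780/3.9 = 200.0 MPa.
Required area A = F/σ_allow = 515000/200.0 = 2575 mm².
A = πd²/4 → d = √(4A/π) = 57.26 mm.

d = 57.3 mm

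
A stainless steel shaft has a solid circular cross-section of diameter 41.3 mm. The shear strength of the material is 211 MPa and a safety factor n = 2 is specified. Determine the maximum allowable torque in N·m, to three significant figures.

τ_allow = 211/2 = 105.5 MPa.
For a solid shaft T_allow = τ_allow·πd³/16; πd³/16 = π×41.3³/16 = 13830 mm³.
T_allow = 105.5×13830 = 1.459×10^6 N·mm = 1459 N·m.

T_allow = 1460 N·m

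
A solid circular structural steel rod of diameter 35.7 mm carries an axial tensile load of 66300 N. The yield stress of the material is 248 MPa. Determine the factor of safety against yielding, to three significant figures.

A = πd²/4 = 1001 mm².
σ = F/A = 66300/1001 = 66.23 MPa.
n = 248/66.23 = 3.744.

n = 3.74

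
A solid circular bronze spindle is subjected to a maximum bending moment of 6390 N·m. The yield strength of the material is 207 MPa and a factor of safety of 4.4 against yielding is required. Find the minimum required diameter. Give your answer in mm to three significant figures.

d = 111 mm

σ_allow = 207/4.4 = 47.05 MPa.
For a solid circular section σ = 32M/(πd³), so d³ = 32M/(π σ_allow) = 32×6390000/(π×47.05) = 1.384×10^6 mm³.
d = 111.4 mm.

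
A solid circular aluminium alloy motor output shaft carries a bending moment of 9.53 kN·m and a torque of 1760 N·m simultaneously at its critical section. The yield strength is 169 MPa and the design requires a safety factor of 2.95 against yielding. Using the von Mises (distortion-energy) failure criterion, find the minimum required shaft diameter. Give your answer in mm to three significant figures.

d = 120 mm

σ_allow = σ_y/n = 169/2.95 = 57.29 MPa.
For a solid shaft σ_b = 32M/(πd³) and τ = 16T/(πd³), so the von Mises stress is σ' = (16/πd³)·√(4M²+3T²).
√(4M²+3T²) = √(4×(9.530×10^6)² + 3×(1.760×10^6)²) = 1.930×10^7 N·mm.
d³ = 16×1.930×10^7/(π×57.29) = 1.716×10^6 mm³.
d = 119.7 mm.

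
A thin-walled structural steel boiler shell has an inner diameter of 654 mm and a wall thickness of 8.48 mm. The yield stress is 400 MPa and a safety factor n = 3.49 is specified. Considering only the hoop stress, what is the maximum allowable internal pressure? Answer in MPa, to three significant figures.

σ_allow = 400/3.49 = 114.6 MPa.
σ_h = pD/(2t) → p_allow = 2σ_allow t/D = 2×114.6×8.48/654 = 2.972 MPa.

p_allow = 2.97 MPa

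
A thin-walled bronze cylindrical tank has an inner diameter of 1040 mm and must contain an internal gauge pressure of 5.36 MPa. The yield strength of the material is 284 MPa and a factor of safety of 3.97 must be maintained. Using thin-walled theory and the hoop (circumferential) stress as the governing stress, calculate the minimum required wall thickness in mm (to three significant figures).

t = 39.0 mm

σ_allow = 284/3.97 = 71.54 MPa.
Hoop stress σ_h = pD/(2t), so t = pD/(2σ_allow) = 5.36×1040/(2×71.54) = 38.96 mm.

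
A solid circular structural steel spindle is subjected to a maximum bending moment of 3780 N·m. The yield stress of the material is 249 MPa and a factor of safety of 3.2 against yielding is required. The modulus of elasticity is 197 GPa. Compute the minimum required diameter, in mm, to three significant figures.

σ_allow = 249/3.2 = 77.81 MPa.
For a solid circular section σ = 32M/(πd³), so d³ = 32M/(π σ_allow) = 32×3780000/(π×77.81) = 494800 mm³.
d = 79.09 mm.

d = 79.1 mm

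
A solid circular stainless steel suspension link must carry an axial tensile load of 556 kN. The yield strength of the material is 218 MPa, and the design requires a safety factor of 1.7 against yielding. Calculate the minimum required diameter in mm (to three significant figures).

Allowable stress σ_allow = 218/1.7 = 128.2 MPa.
Required area A = F/σ_allow = 556000/128.2 = 4336 mm².
A = πd²/4 → d = √(4A/π) = 74.30 mm.

d = 74.3 mm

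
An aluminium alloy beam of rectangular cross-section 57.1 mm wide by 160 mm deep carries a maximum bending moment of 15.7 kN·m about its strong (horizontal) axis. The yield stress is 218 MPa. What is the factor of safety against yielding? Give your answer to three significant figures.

n = 3.38

Section modulus S = bh²/6 = 57.1×160²/6 = 243600 mm³.
σ = M/S = 1.5700×10^7/243600 = 64.44 MPa.
n = 218/64.44 = 3.383.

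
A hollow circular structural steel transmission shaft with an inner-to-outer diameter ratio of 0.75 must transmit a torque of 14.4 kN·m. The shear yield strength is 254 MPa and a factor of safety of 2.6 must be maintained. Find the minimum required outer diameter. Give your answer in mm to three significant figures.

τ_allow = 254/2.6 = 97.69 MPa.
For a hollow shaft τ = 16T/[πd_o³(1−k⁴)] with k = 0.75, so 1−k⁴ = 0.6836.
d_o³ = 16T/[π τ_allow (1−k⁴)] = 16×1.4400×10^7/(π×97.69×0.6836) = 1.098×10^6 mm³.
d_o = 103.2 mm.

d_o = 103 mm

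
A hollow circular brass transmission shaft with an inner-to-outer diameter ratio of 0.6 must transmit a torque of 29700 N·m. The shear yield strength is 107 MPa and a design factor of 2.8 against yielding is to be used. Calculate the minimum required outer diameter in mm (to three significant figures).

τ_allow = 107/2.8 = 38.21 MPa.
For a hollow shaft τ = 16T/[πd_o³(1−k⁴)] with k = 0.6, so 1−k⁴ = 0.8704.
d_o³ = 16T/[π τ_allow (1−k⁴)] = 16×2.9700×10^7/(π×38.21×0.8704) = 4.548×10^6 mm³.
d_o = 165.7 mm.

d_o = 166 mm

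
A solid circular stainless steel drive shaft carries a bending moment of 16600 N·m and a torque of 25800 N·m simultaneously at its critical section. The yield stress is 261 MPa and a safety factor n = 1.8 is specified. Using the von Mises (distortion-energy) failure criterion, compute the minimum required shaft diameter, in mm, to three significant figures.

d = 125 mm

σ_allow = σ_y/n = 261/1.8 = 145.0 MPa.
For a solid shaft σ_b = 32M/(πd³) and τ = 16T/(πd³), so the von Mises stress is σ' = (16/πd³)·√(4M²+3T²).
√(4M²+3T²) = √(4×(1.660×10^7)² + 3×(2.580×10^7)²) = 5.567×10^7 N·mm.
d³ = 16×5.567×10^7/(π×145.0) = 1.955×10^6 mm³.
d = 125.0 mm.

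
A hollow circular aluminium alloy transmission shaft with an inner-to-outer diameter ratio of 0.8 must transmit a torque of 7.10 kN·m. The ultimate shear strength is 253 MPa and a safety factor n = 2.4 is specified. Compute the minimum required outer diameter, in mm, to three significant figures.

d_o = 83.4 mm

τ_allow = 253/2.4 = 105.4 MPa.
For a hollow shaft τ = 16T/[πd_o³(1−k⁴)] with k = 0.8, so 1−k⁴ = 0.5904.
d_o³ = 16T/[π τ_allow (1−k⁴)] = 16×7100000/(π×105.4×0.5904) = 581000 mm³.
d_o = 83.44 mm.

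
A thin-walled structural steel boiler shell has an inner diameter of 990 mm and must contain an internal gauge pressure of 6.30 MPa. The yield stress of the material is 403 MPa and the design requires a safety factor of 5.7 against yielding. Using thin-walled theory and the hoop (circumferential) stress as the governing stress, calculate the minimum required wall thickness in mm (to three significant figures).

t = 44.1 mm

σ_allow = 403/5.7 = 70.70 MPa.
Hoop stress σ_h = pD/(2t), so t = pD/(2σ_allow) = 6.30×990/(2×70.70) = 44.11 mm.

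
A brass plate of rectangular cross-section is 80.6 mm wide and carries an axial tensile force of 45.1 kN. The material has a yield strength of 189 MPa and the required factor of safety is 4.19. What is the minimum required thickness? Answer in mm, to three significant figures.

σ_allow = 189/4.19 = 45.11 MPa.
Required area A = F/σ_allow = 45100/45.11 = 999.8 mm².
t = A/w = 999.8/80.6 = 12.40 mm.

t = 12.4 mm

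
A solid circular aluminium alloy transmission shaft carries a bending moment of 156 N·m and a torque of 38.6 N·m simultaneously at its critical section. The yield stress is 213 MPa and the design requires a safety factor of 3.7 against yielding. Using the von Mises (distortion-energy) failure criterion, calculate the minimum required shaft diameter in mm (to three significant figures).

d = 30.4 mm

σ_allow = σ_y/n = 213/3.7 = 57.57 MPa.
For a solid shaft σ_b = 32M/(πd³) and τ = 16T/(πd³), so the von Mises stress is σ' = (16/πd³)·√(4M²+3T²).
√(4M²+3T²) = √(4×(156000)² + 3×(38600)²) = 319100 N·mm.
d³ = 16×319100/(π×57.57) = 28230 mm³.
d = 30.45 mm.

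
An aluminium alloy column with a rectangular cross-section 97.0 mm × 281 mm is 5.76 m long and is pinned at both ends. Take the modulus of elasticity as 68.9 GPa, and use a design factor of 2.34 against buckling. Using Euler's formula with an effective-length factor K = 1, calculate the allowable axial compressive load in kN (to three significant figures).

Buckling occurs about the weak axis: I_min = h·b³/12 = 281×97.0³/12 = 2.137×10^7 mm⁴ (b = 97.0 mm is the smaller dimension).
Effective length L_e = KL = 1×5.76 m = 5760 mm.
Euler critical load P_cr = π²EI/L_e² = π²×68900×2.137×10^7/5760² = 438000 N.
P_allow = P_cr/n = 438000/2.34 = 187200 N.

P_allow = 187 kN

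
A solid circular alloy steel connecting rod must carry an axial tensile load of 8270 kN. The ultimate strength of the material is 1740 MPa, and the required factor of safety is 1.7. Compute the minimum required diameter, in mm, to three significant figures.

d = 101 mm

Allowable stress σ_allow = 1740/1.7 = 1024 MPa.
Required area A = F/σ_allow = 8270000/1024 = 8080 mm².
A = πd²/4 → d = √(4A/π) = 101.4 mm.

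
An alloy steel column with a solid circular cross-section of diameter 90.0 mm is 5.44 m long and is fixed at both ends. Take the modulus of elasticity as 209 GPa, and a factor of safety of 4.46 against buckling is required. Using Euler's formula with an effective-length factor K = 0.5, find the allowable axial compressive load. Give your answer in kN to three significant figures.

I = πd⁴/64 = π×90.0⁴/64 = 3.221×10^6 mm⁴.
Effective length L_e = KL = 0.5×5.44 m = 2720 mm.
Euler critical load P_cr = π²EI/L_e² = π²×209000×3.221×10^6/2720² = 897900 N.
P_allow = P_cr/n = 897900/4.46 = 201300 N.

P_allow = 201 kN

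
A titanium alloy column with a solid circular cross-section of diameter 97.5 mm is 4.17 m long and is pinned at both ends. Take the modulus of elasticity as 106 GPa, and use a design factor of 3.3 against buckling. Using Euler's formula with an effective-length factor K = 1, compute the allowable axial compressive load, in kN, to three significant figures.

P_allow = 80.9 kN

I = πd⁴/64 = π×97.5⁴/64 = 4.436×10^6 mm⁴.
Effective length L_e = KL = 1×4.17 m = 4170 mm.
Euler critical load P_cr = π²EI/L_e² = π²×106000×4.436×10^6/4170² = 266900 N.
P_allow = P_cr/n = 266900/3.3 = 80870 N.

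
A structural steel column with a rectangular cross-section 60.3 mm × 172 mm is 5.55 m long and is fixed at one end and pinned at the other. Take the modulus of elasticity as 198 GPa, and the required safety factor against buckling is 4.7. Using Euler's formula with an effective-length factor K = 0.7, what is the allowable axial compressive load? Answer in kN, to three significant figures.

P_allow = 86.6 kN

Buckling occurs about the weak axis: I_min = h·b³/12 = 172×60.3³/12 = 3.143×10^6 mm⁴ (b = 60.3 mm is the smaller dimension).
Effective length L_e = KL = 0.7×5.55 m = 3885 mm.
Euler critical load P_cr = π²EI/L_e² = π²×198000×3.143×10^6/3885² = 406900 N.
P_allow = P_cr/n = 406900/4.7 = 86570 N.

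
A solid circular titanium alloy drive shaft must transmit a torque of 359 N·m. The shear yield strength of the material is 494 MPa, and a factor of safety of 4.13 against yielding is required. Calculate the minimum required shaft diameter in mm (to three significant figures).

Allowable shear stress τ_allow = 494/4.13 = 119.6 MPa.
For a solid shaft τ = 16T/(πd³), so d³ = 16T/(π τ_allow) = 16×359000/(π×119.6) = 15290 mm³.
d = (15290)^(1/3) = 24.82 mm.

d = 24.8 mm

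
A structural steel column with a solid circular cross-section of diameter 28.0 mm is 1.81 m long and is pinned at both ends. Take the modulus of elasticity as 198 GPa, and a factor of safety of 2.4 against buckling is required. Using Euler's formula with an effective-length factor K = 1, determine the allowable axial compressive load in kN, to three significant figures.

I = πd⁴/64 = π×28.0⁴/64 = 30170 mm⁴.
Effective length L_e = KL = 1×1.81 m = 1810 mm.
Euler critical load P_cr = π²EI/L_e² = π²×198000×30170/1810² = 18000 N.
P_allow = P_cr/n = 18000/2.4 = 7499 N.

P_allow = 7.50 kN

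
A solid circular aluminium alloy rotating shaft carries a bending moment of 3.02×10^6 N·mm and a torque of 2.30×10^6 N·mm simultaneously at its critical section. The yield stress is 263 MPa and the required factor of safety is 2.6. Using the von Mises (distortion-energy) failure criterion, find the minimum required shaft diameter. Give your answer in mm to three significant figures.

d = 71.4 mm

σ_allow = σ_y/n = 263/2.6 = 101.2 MPa.
For a solid shaft σ_b = 32M/(πd³) and τ = 16T/(πd³), so the von Mises stress is σ' = (16/πd³)·√(4M²+3T²).
√(4M²+3T²) = √(4×(3.020×10^6)² + 3×(2.300×10^6)²) = 7.235×10^6 N·mm.
d³ = 16×7.235×10^6/(π×101.2) = 364300 mm³.
d = 71.42 mm.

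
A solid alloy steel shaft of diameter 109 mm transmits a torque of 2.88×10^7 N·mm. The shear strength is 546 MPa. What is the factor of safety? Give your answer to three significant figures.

τ = 16T/(πd³) = 16×2.8800×10^7/(π×109³) = 113.3 MPa.
n = τ_limit/τ = 546/113.3 = 4.821.

n = 4.82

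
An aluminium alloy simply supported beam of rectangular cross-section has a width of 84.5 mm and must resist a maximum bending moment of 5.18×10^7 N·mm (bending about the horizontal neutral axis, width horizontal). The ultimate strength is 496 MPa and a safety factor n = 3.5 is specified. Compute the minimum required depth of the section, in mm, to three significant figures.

σ_allow = 496/3.5 = 141.7 MPa.
For a rectangular section σ = 6M/(bh²), so h² = 6M/(b σ_allow) = 6×5.1800×10^7/(84.5×141.7) = 25950 mm².
h = 161.1 mm.

h = 161 mm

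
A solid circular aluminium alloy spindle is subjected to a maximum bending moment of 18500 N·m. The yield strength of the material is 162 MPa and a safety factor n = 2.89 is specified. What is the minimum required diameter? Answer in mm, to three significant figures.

σ_allow = 162/2.89 = 56.06 MPa.
For a solid circular section σ = 32M/(πd³), so d³ = 32M/(π σ_allow) = 32×1.8500×10^7/(π×56.06) = 3.362×10^6 mm³.
d = 149.8 mm.

d = 150 mm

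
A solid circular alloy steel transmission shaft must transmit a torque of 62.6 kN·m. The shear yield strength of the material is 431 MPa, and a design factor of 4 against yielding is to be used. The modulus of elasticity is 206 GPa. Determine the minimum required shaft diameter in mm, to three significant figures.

Allowable shear stress τ_allow = 431/4 = 107.8 MPa.
For a solid shaft τ = 16T/(πd³), so d³ = 16T/(π τ_allow) = 16×6.2600×10^7/(π×107.8) = 2.959×10^6 mm³.
d = (2.959×10^6)^(1/3) = 143.6 mm.

d = 144 mm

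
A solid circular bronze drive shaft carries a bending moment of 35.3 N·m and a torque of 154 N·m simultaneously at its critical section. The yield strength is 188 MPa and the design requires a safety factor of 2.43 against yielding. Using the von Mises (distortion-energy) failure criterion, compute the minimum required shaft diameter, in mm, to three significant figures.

d = 26.3 mm

σ_allow = σ_y/n = 188/2.43 = 77.37 MPa.
For a solid shaft σ_b = 32M/(πd³) and τ = 16T/(πd³), so the von Mises stress is σ' = (16/πd³)·√(4M²+3T²).
√(4M²+3T²) = √(4×(35300)² + 3×(154000)²) = 275900 N·mm.
d³ = 16×275900/(π×77.37) = 18160 mm³.
d = 26.29 mm.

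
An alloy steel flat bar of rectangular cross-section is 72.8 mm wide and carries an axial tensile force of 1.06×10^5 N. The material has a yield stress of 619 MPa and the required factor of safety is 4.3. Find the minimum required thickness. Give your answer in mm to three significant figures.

t = 10.1 mm

σ_allow = 619/4.3 = 144.0 MPa.
Required area A = F/σ_allow = 106000/144.0 = 736.3 mm².
t = A/w = 736.3/72.8 = 10.11 mm.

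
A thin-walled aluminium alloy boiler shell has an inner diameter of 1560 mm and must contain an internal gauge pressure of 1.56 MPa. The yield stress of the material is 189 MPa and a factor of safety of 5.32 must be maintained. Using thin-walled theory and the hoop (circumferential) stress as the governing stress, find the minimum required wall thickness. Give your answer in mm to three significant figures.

σ_allow = 189/5.32 = 35.53 MPa.
Hoop stress σ_h = pD/(2t), so t = pD/(2σ_allow) = 1.56×1560/(2×35.53) = 34.25 mm.

t = 34.3 mm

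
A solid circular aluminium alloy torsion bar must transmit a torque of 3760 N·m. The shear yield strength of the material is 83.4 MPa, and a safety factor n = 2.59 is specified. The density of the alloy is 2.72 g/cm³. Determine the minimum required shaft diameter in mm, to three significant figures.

d = 84.1 mm

Allowable shear stress τ_allow = 83.4/2.59 = 32.20 MPa.
For a solid shaft τ = 16T/(πd³), so d³ = 16T/(π τ_allow) = 16×3760000/(π×32.20) = 594700 mm³.
d = (594700)^(1/3) = 84.09 mm.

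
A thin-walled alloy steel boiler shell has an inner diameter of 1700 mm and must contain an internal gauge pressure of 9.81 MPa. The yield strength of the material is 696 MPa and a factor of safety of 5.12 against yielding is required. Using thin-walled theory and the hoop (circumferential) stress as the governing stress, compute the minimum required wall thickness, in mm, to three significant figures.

t = 61.3 mm

σ_allow = 696/5.12 = 135.9 MPa.
Hoop stress σ_h = pD/(2t), so t = pD/(2σ_allow) = 9.81×1700/(2×135.9) = 61.34 mm.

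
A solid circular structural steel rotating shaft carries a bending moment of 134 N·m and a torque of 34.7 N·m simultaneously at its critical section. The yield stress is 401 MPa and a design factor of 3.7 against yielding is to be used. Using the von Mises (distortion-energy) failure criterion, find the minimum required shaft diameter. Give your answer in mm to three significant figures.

σ_allow = σ_y/n = 401/3.7 = 108.4 MPa.
For a solid shaft σ_b = 32M/(πd³) and τ = 16T/(πd³), so the von Mises stress is σ' = (16/πd³)·√(4M²+3T²).
√(4M²+3T²) = √(4×(134000)² + 3×(34700)²) = 274700 N·mm.
d³ = 16×274700/(π×108.4) = 12910 mm³.
d = 23.46 mm.

d = 23.5 mm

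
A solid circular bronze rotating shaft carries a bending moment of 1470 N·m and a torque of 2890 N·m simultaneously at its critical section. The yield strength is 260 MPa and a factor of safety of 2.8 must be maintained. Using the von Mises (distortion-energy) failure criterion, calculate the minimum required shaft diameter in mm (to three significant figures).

σ_allow = σ_y/n = 260/2.8 = 92.86 MPa.
For a solid shaft σ_b = 32M/(πd³) and τ = 16T/(πd³), so the von Mises stress is σ' = (16/πd³)·√(4M²+3T²).
√(4M²+3T²) = √(4×(1.470×10^6)² + 3×(2.890×10^6)²) = 5.805×10^6 N·mm.
d³ = 16×5.805×10^6/(π×92.86) = 318400 mm³.
d = 68.28 mm.

d = 68.3 mm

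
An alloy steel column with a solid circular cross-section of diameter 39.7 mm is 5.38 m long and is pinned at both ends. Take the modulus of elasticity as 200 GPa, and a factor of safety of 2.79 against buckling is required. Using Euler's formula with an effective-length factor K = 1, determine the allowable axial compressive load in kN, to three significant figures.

I = πd⁴/64 = π×39.7⁴/64 = 121900 mm⁴.
Effective length L_e = KL = 1×5.38 m = 5380 mm.
Euler critical load P_cr = π²EI/L_e² = π²×200000×121900/5380² = 8316 N.
P_allow = P_cr/n = 8316/2.79 = 2981 N.

P_allow = 2.98 kN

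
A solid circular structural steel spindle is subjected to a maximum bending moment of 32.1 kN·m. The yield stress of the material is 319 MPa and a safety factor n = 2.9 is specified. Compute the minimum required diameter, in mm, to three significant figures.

σ_allow = 319/2.9 = 110.0 MPa.
For a solid circular section σ = 32M/(πd³), so d³ = 32M/(π σ_allow) = 32×3.2100×10^7/(π×110.0) = 2.972×10^6 mm³.
d = 143.8 mm.

d = 144 mm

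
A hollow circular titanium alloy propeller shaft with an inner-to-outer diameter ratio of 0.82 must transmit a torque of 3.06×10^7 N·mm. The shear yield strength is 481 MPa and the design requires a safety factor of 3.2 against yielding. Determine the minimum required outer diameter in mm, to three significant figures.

d_o = 124 mm

τ_allow = 481/3.2 = 150.3 MPa.
For a hollow shaft τ = 16T/[πd_o³(1−k⁴)] with k = 0.82, so 1−k⁴ = 0.5479.
d_o³ = 16T/[π τ_allow (1−k⁴)] = 16×3.0600×10^7/(π×150.3×0.5479) = 1.892×10^6 mm³.
d_o = 123.7 mm.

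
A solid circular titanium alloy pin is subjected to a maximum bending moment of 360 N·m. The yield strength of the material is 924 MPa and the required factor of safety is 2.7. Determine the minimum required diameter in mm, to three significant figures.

σ_allow = 924/2.7 = 342.2 MPa.
For a solid circular section σ = 32M/(πd³), so d³ = 32M/(π σ_allow) = 32×360000/(π×342.2) = 10720 mm³.
d = 22.05 mm.

d = 22.0 mm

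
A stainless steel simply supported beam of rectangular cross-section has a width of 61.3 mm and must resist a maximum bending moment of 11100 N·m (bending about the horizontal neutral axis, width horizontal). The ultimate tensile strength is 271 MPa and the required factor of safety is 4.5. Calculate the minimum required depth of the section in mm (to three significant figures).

σ_allow = 271/4.5 = 60.22 MPa.
For a rectangular section σ = 6M/(bh²), so h² = 6M/(b σ_allow) = 6×1.1100×10^7/(61.3×60.22) = 18040 mm².
h = 134.3 mm.

h = 134 mm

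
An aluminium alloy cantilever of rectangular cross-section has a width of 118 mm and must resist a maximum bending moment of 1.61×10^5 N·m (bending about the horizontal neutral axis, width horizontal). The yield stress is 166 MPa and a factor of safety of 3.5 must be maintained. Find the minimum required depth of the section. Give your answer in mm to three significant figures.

σ_allow = 166/3.5 = 47.43 MPa.
For a rectangular section σ = 6M/(bh²), so h² = 6M/(b σ_allow) = 6×1.6100×10^8/(118×47.43) = 172600 mm².
h = 415.5 mm.

h = 415 mm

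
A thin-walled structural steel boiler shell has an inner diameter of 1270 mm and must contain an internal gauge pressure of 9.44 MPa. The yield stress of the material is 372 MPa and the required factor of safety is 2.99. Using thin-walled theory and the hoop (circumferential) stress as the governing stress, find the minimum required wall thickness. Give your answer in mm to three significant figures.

σ_allow = 372/2.99 = 124.4 MPa.
Hoop stress σ_h = pD/(2t), so t = pD/(2σ_allow) = 9.44×1270/(2×124.4) = 48.18 mm.

t = 48.2 mm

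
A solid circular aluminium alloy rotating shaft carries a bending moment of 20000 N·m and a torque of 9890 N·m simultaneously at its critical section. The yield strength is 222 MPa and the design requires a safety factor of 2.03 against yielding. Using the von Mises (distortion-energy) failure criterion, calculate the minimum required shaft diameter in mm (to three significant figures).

σ_allow = σ_y/n = 222/2.03 = 109.4 MPa.
For a solid shaft σ_b = 32M/(πd³) and τ = 16T/(πd³), so the von Mises stress is σ' = (16/πd³)·√(4M²+3T²).
√(4M²+3T²) = √(4×(2.000×10^7)² + 3×(9.890×10^6)²) = 4.351×10^7 N·mm.
d³ = 16×4.351×10^7/(π×109.4) = 2.026×10^6 mm³.
d = 126.5 mm.

d = 127 mm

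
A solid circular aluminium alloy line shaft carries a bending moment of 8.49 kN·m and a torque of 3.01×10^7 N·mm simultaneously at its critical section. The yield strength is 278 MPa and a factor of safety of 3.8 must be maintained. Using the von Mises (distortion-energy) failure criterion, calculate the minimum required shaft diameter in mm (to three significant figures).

d = 156 mm

σ_allow = σ_y/n = 278/3.8 = 73.16 MPa.
For a solid shaft σ_b = 32M/(πd³) and τ = 16T/(πd³), so the von Mises stress is σ' = (16/πd³)·√(4M²+3T²).
√(4M²+3T²) = √(4×(8.490×10^6)² + 3×(3.010×10^7)²) = 5.483×10^7 N·mm.
d³ = 16×5.483×10^7/(π×73.16) = 3.817×10^6 mm³.
d = 156.3 mm.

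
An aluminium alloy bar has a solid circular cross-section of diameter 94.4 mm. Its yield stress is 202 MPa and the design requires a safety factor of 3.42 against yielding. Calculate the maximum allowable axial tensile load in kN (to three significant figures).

F_allow = 413 kN

σ_allow = 202/3.42 = 59.06 MPa.
A = πd²/4 = π×94.4²/4 = 6999 mm².
F_allow = σ_allow × A = 59.06×6999 = 413400 N.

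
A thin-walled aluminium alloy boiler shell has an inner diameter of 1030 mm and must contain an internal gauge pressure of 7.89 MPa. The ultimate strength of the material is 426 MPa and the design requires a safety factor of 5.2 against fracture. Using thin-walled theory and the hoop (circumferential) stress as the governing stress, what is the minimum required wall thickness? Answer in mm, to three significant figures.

σ_allow = 426/5.2 = 81.92 MPa.
Hoop stress σ_h = pD/(2t), so t = pD/(2σ_allow) = 7.89×1030/(2×81.92) = 49.60 mm.

t = 49.6 mm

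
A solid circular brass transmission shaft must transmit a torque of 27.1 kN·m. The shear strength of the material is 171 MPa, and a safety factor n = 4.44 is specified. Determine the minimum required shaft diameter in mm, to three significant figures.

d = 153 mm

Allowable shear stress τ_allow = 171/4.44 = 38.51 MPa.
For a solid shaft τ = 16T/(πd³), so d³ = 16T/(π τ_allow) = 16×2.7100×10^7/(π×38.51) = 3.584×10^6 mm³.
d = (3.584×10^6)^(1/3) = 153.0 mm.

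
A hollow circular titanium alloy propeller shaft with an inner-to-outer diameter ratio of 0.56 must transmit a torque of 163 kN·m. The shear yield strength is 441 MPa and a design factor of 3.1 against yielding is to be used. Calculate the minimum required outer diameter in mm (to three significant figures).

d_o = 186 mm

τ_allow = 441/3.1 = 142.3 MPa.
For a hollow shaft τ = 16T/[πd_o³(1−k⁴)] with k = 0.56, so 1−k⁴ = 0.9017.
d_o³ = 16T/[π τ_allow (1−k⁴)] = 16×1.6300×10^8/(π×142.3×0.9017) = 6.472×10^6 mm³.
d_o = 186.4 mm.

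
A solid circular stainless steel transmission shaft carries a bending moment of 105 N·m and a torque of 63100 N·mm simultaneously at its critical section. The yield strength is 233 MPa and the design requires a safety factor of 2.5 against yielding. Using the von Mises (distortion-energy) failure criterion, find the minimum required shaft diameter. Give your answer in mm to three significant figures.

d = 23.5 mm

σ_allow = σ_y/n = 233/2.5 = 93.20 MPa.
For a solid shaft σ_b = 32M/(πd³) and τ = 16T/(πd³), so the von Mises stress is σ' = (16/πd³)·√(4M²+3T²).
√(4M²+3T²) = √(4×(105000)² + 3×(63100)²) = 236700 N·mm.
d³ = 16×236700/(π×93.20) = 12940 mm³.
d = 23.48 mm.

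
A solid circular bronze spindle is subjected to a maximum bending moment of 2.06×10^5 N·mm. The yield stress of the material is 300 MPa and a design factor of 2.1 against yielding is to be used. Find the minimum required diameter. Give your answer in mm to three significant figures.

σ_allow = 300/2.1 = 142.9 MPa.
For a solid circular section σ = 32M/(πd³), so d³ = 32M/(π σ_allow) = 32×206000/(π×142.9) = 14690 mm³.
d = 24.49 mm.

d = 24.5 mm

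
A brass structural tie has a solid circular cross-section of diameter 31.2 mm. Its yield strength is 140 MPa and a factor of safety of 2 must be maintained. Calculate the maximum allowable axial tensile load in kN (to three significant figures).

F_allow = 53.5 kN

σ_allow = 140/2 = 70.00 MPa.
A = πd²/4 = π×31.2²/4 = 764.5 mm².
F_allow = σ_allow × A = 70.00×764.5 = 53520 N.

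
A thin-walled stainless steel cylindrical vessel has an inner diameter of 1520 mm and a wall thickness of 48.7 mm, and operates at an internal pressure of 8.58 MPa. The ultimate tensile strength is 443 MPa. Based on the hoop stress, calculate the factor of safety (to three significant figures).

σ_h = pD/(2t) = 8.58×1520/(2×48.7) = 133.9 MPa.
n = 443/133.9 = 3.309.

n = 3.31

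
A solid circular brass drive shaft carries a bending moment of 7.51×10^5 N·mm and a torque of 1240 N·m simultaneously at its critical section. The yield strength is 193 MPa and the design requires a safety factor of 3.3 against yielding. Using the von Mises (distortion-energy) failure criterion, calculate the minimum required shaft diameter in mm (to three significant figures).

d = 61.1 mm

σ_allow = σ_y/n = 193/3.3 = 58.48 MPa.
For a solid shaft σ_b = 32M/(πd³) and τ = 16T/(πd³), so the von Mises stress is σ' = (16/πd³)·√(4M²+3T²).
√(4M²+3T²) = √(4×(751000)² + 3×(1.240×10^6)²) = 2.621×10^6 N·mm.
d³ = 16×2.621×10^6/(π×58.48) = 228200 mm³.
d = 61.11 mm.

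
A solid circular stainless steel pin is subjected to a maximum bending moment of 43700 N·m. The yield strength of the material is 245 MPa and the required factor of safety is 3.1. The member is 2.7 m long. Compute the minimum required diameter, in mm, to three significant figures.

d = 178 mm

σ_allow = 245/3.1 = 79.03 MPa.
For a solid circular section σ = 32M/(πd³), so d³ = 32M/(π σ_allow) = 32×4.3700×10^7/(π×79.03) = 5.632×10^6 mm³.
d = 177.9 mm.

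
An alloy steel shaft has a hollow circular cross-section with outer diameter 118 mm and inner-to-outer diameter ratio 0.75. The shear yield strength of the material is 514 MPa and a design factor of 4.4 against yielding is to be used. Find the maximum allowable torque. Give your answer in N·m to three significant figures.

τ_allow = 514/4.4 = 116.8 MPa.
For a hollow shaft T_allow = τ_allow·πd_o³(1−k⁴)/16 with 1−k⁴ = 0.6836, so πd_o³(1−k⁴)/16 = 220500 mm³.
T_allow = 116.8×220500 = 2.576×10^7 N·mm = 25760 N·m.

T_allow = 25800 N·m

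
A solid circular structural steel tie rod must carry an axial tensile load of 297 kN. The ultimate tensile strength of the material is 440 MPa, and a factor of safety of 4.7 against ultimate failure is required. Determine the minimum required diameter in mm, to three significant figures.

d = 63.6 mm

Allowable stress σ_allow = 440/4.7 = 93.62 MPa.
Required area A = F/σ_allow = 297000/93.62 = 3173 mm².
A = πd²/4 → d = √(4A/π) = 63.56 mm.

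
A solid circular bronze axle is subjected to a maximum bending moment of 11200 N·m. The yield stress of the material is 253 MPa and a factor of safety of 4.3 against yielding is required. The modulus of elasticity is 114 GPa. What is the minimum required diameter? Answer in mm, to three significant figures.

d = 125 mm

σ_allow = 253/4.3 = 58.84 MPa.
For a solid circular section σ = 32M/(πd³), so d³ = 32M/(π σ_allow) = 32×1.1200×10^7/(π×58.84) = 1.939×10^6 mm³.
d = 124.7 mm.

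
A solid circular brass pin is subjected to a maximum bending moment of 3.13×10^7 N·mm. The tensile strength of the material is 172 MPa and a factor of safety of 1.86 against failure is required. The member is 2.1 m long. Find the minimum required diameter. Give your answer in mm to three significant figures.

σ_allow = 172/1.86 = 92.47 MPa.
For a solid circular section σ = 32M/(πd³), so d³ = 32M/(π σ_allow) = 32×3.1300×10^7/(π×92.47) = 3.448×10^6 mm³.
d = 151.1 mm.

d = 151 mm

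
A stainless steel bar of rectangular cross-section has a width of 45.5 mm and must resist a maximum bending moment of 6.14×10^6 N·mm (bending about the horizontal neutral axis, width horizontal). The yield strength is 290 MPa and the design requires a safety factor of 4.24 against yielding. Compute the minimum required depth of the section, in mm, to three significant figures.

h = 109 mm

σ_allow = 290/4.24 = 68.40 MPa.
For a rectangular section σ = 6M/(bh²), so h² = 6M/(b σ_allow) = 6×6140000/(45.5×68.40) = 11840 mm².
h = 108.8 mm.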